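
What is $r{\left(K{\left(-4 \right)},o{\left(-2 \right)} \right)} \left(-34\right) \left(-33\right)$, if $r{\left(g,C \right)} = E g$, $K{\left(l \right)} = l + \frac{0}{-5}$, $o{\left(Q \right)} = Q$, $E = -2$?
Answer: $8976$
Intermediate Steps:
$K{\left(l \right)} = l$ ($K{\left(l \right)} = l + 0 \left(- \frac{1}{5}\right) = l + 0 = l$)
$r{\left(g,C \right)} = - 2 g$
$r{\left(K{\left(-4 \right)},o{\left(-2 \right)} \right)} \left(-34\right) \left(-33\right) = \left(-2\right) \left(-4\right) \left(-34\right) \left(-33\right) = 8 \left(-34\right) \left(-33\right) = \left(-272\right) \left(-33\right) = 8976$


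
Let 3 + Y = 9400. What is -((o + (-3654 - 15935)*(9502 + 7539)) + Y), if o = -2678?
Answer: 333809430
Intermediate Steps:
Y = 9397 (Y = -3 + 9400 = 9397)
-((o + (-3654 - 15935)*(9502 + 7539)) + Y) = -((-2678 + (-3654 - 15935)*(9502 + 7539)) + 9397) = -((-2678 - 19589*17041) + 9397) = -((-2678 - 333816149) + 9397) = -(-333818827 + 9397) = -1*(-333809430) = 333809430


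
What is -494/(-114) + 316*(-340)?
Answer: -322307/3 ≈ -1.0744e+5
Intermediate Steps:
-494/(-114) + 316*(-340) = -494*(-1/114) - 107440 = 13/3 - 107440 = -322307/3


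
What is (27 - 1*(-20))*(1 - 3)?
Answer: -94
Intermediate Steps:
(27 - 1*(-20))*(1 - 3) = (27 + 20)*(-2) = 47*(-2) = -94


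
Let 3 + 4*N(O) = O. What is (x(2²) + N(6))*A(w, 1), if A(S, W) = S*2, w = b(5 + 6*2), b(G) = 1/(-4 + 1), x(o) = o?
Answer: -19/6 ≈ -3.1667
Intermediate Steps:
N(O) = -¾ + O/4
b(G) = -⅓ (b(G) = 1/(-3) = -⅓)
w = -⅓ ≈ -0.33333
A(S, W) = 2*S
(x(2²) + N(6))*A(w, 1) = (2² + (-¾ + (¼)*6))*(2*(-⅓)) = (4 + (-¾ + 3/2))*(-⅔) = (4 + ¾)*(-⅔) = (19/4)*(-⅔) = -19/6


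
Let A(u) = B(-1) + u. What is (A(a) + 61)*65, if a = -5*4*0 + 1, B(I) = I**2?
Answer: 4095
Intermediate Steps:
a = 1 (a = -20*0 + 1 = 0 + 1 = 1)
A(u) = 1 + u (A(u) = (-1)**2 + u = 1 + u)
(A(a) + 61)*65 = ((1 + 1) + 61)*65 = (2 + 61)*65 = 63*65 = 4095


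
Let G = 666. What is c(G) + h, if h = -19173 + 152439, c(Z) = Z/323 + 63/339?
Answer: 4864157775/36499 ≈ 1.3327e+5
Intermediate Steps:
c(Z) = 21/113 + Z/323 (c(Z) = Z*(1/323) + 63*(1/339) = Z/323 + 21/113 = 21/113 + Z/323)
h = 133266
c(G) + h = (21/113 + (1/323)*666) + 133266 = (21/113 + 666/323) + 133266 = 82041/36499 + 133266 = 4864157775/36499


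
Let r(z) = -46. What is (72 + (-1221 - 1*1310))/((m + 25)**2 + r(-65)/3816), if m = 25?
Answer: -4691772/4769977 ≈ -0.98360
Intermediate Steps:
(72 + (-1221 - 1*1310))/((m + 25)**2 + r(-65)/3816) = (72 + (-1221 - 1*1310))/((25 + 25)**2 - 46/3816) = (72 + (-1221 - 1310))/(50**2 - 46*1/3816) = (72 - 2531)/(2500 - 23/1908) = -2459/4769977/1908 = -2459*1908/4769977 = -4691772/4769977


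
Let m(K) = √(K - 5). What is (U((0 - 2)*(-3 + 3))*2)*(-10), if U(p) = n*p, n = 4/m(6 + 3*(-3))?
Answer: 0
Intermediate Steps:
m(K) = √(-5 + K)
n = -I*√2 (n = 4/(√(-5 + (6 + 3*(-3)))) = 4/(√(-5 + (6 - 9))) = 4/(√(-5 - 3)) = 4/(√(-8)) = 4/((2*I*√2)) = 4*(-I*√2/4) = -I*√2 ≈ -1.4142*I)
U(p) = -I*p*√2 (U(p) = (-I*√2)*p = -I*p*√2)
(U((0 - 2)*(-3 + 3))*2)*(-10) = (-I*(0 - 2)*(-3 + 3)*√2*2)*(-10) = (-I*(-2*0)*√2*2)*(-10) = (-1*I*0*√2*2)*(-10) = (0*2)*(-10) = 0*(-10) = 0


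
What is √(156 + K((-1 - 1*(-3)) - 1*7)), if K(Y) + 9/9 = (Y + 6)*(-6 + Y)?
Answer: 12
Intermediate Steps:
K(Y) = -1 + (-6 + Y)*(6 + Y) (K(Y) = -1 + (Y + 6)*(-6 + Y) = -1 + (6 + Y)*(-6 + Y) = -1 + (-6 + Y)*(6 + Y))
√(156 + K((-1 - 1*(-3)) - 1*7)) = √(156 + (-37 + ((-1 - 1*(-3)) - 1*7)²)) = √(156 + (-37 + ((-1 + 3) - 7)²)) = √(156 + (-37 + (2 - 7)²)) = √(156 + (-37 + (-5)²)) = √(156 + (-37 + 25)) = √(156 - 12) = √144 = 12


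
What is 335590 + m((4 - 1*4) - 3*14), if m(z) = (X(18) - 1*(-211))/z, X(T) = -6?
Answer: 14094575/42 ≈ 3.3559e+5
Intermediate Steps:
m(z) = 205/z (m(z) = (-6 - 1*(-211))/z = (-6 + 211)/z = 205/z)
335590 + m((4 - 1*4) - 3*14) = 335590 + 205/((4 - 1*4) - 3*14) = 335590 + 205/((4 - 4) - 42) = 335590 + 205/(0 - 42) = 335590 + 205/(-42) = 335590 + 205*(-1/42) = 335590 - 205/42 = 14094575/42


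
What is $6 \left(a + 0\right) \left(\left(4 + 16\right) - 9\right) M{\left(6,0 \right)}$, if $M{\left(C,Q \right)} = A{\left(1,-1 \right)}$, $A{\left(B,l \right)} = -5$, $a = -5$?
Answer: $1650$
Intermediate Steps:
$M{\left(C,Q \right)} = -5$
$6 \left(a + 0\right) \left(\left(4 + 16\right) - 9\right) M{\left(6,0 \right)} = 6 \left(-5 + 0\right) \left(\left(4 + 16\right) - 9\right) \left(-5\right) = 6 \left(-5\right) \left(20 - 9\right) \left(-5\right) = \left(-30\right) 11 \left(-5\right) = \left(-330\right) \left(-5\right) = 1650$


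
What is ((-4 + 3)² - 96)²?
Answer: 9025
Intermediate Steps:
((-4 + 3)² - 96)² = ((-1)² - 96)² = (1 - 96)² = (-95)² = 9025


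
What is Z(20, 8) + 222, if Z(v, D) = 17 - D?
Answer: 231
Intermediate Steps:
Z(20, 8) + 222 = (17 - 1*8) + 222 = (17 - 8) + 222 = 9 + 222 = 231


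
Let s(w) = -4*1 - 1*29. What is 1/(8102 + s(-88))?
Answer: 1/8069 ≈ 0.00012393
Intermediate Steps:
s(w) = -33 (s(w) = -4 - 29 = -33)
1/(8102 + s(-88)) = 1/(8102 - 33) = 1/8069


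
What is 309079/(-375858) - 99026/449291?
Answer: -176086127297/168869616678 ≈ -1.0427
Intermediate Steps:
309079/(-375858) - 99026/449291 = 309079*(-1/375858) - 99026*1/449291 = -309079/375858 - 99026/449291 = -176086127297/168869616678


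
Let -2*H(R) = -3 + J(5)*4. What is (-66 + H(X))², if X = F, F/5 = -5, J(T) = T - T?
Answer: 16641/4 ≈ 4160.3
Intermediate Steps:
J(T) = 0
F = -25 (F = 5*(-5) = -25)
X = -25
H(R) = 3/2 (H(R) = -(-3 + 0*4)/2 = -(-3 + 0)/2 = -½*(-3) = 3/2)
(-66 + H(X))² = (-66 + 3/2)² = (-129/2)² = 16641/4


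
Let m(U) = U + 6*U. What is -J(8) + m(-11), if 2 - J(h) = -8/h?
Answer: -80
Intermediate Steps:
J(h) = 2 + 8/h (J(h) = 2 - (-8)/h = 2 + 8/h)
m(U) = 7*U
-J(8) + m(-11) = -(2 + 8/8) + 7*(-11) = -(2 + 8*(1/8)) - 77 = -(2 + 1) - 77 = -1*3 - 77 = -3 - 77 = -80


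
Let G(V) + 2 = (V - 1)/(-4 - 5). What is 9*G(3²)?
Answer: -26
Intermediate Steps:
G(V) = -17/9 - V/9 (G(V) = -2 + (V - 1)/(-4 - 5) = -2 + (-1 + V)/(-9) = -2 + (-1 + V)*(-⅑) = -2 + (⅑ - V/9) = -17/9 - V/9)
9*G(3²) = 9*(-17/9 - ⅑*3²) = 9*(-17/9 - ⅑*9) = 9*(-17/9 - 1) = 9*(-26/9) = -26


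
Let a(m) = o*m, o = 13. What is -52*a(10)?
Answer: -6760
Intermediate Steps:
a(m) = 13*m
-52*a(10) = -676*10 = -52*130 = -6760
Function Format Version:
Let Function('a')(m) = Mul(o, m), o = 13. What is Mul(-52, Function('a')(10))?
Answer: -6760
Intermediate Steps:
Function('a')(m) = Mul(13, m)
Mul(-52, Function('a')(10)) = Mul(-52, Mul(13, 10)) = Mul(-52, 130) = -6760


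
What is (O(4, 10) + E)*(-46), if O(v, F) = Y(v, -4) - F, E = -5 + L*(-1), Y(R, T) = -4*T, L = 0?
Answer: -46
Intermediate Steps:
E = -5 (E = -5 + 0*(-1) = -5 + 0 = -5)
O(v, F) = 16 - F (O(v, F) = -4*(-4) - F = 16 - F)
(O(4, 10) + E)*(-46) = ((16 - 1*10) - 5)*(-46) = ((16 - 10) - 5)*(-46) = (6 - 5)*(-46) = 1*(-46) = -46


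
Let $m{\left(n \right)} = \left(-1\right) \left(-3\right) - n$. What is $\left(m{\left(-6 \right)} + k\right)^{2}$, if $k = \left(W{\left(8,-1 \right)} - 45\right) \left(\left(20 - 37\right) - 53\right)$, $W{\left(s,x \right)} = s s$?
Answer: $1745041$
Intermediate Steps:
$W{\left(s,x \right)} = s^{2}$
$m{\left(n \right)} = 3 - n$
$k = -1330$ ($k = \left(8^{2} - 45\right) \left(\left(20 - 37\right) - 53\right) = \left(64 - 45\right) \left(\left(20 - 37\right) - 53\right) = 19 \left(-17 - 53\right) = 19 \left(-70\right) = -1330$)
$\left(m{\left(-6 \right)} + k\right)^{2} = \left(\left(3 - -6\right) - 1330\right)^{2} = \left(\left(3 + 6\right) - 1330\right)^{2} = \left(9 - 1330\right)^{2} = \left(-1321\right)^{2} = 1745041$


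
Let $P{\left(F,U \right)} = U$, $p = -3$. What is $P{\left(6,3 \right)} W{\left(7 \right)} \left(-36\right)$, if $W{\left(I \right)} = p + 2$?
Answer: $108$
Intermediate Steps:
$W{\left(I \right)} = -1$ ($W{\left(I \right)} = -3 + 2 = -1$)
$P{\left(6,3 \right)} W{\left(7 \right)} \left(-36\right) = 3 \left(-1\right) \left(-36\right) = \left(-3\right) \left(-36\right) = 108$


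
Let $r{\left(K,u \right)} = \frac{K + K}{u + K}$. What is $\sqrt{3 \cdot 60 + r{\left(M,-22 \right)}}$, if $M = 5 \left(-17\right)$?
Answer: $\frac{\sqrt{2079010}}{107} \approx 13.475$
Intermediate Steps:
$M = -85$
$r{\left(K,u \right)} = \frac{2 K}{K + u}$
$\sqrt{3 \cdot 60 + r{\left(M,-22 \right)}} = \sqrt{3 \cdot 60 + 2 \left(-85\right) \frac{1}{-85 - 22}} = \sqrt{180 + 2 \left(-85\right) \frac{1}{-107}} = \sqrt{180 + 2 \left(-85\right) \left(- \frac{1}{107}\right)} = \sqrt{180 + \frac{170}{107}} = \sqrt{\frac{19430}{107}} = \frac{\sqrt{2079010}}{107}$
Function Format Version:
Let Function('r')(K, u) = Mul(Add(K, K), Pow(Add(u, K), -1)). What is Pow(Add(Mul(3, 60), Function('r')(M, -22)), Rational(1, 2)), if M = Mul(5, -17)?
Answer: Mul(Rational(1, 107), Pow(2079010, Rational(1, 2))) ≈ 13.475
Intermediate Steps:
M = -85
Function('r')(K, u) = Mul(2, K, Pow(Add(K, u), -1)) (Function('r')(K, u) = Mul(Mul(2, K), Pow(Add(K, u), -1)) = Mul(2, K, Pow(Add(K, u), -1)))
Pow(Add(Mul(3, 60), Function('r')(M, -22)), Rational(1, 2)) = Pow(Add(Mul(3, 60), Mul(2, -85, Pow(Add(-85, -22), -1))), Rational(1, 2)) = Pow(Add(180, Mul(2, -85, Pow(-107, -1))), Rational(1, 2)) = Pow(Add(180, Mul(2, -85, Rational(-1, 107))), Rational(1, 2)) = Pow(Add(180, Rational(170, 107)), Rational(1, 2)) = Pow(Rational(19430, 107), Rational(1, 2)) = Mul(Rational(1, 107), Pow(2079010, Rational(1, 2)))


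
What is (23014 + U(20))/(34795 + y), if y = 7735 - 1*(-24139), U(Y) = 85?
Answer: 23099/66669 ≈ 0.34647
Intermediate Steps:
y = 31874 (y = 7735 + 24139 = 31874)
(23014 + U(20))/(34795 + y) = (23014 + 85)/(34795 + 31874) = 23099/66669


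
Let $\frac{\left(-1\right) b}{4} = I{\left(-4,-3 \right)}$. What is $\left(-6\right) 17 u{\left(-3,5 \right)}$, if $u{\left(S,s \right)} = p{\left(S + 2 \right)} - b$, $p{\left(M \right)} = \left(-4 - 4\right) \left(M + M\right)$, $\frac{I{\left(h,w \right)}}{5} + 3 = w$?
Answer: $10608$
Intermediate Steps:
$I{\left(h,w \right)} = -15 + 5 w$
$b = 120$ ($b = - 4 \left(-15 + 5 \left(-3\right)\right) = - 4 \left(-15 - 15\right) = \left(-4\right) \left(-30\right) = 120$)
$p{\left(M \right)} = - 16 M$ ($p{\left(M \right)} = - 8 \cdot 2 M = - 16 M$)
$u{\left(S,s \right)} = -152 - 16 S$ ($u{\left(S,s \right)} = - 16 \left(S + 2\right) - 120 = - 16 \left(2 + S\right) - 120 = \left(-32 - 16 S\right) - 120 = -152 - 16 S$)
$\left(-6\right) 17 u{\left(-3,5 \right)} = \left(-6\right) 17 \left(-152 - -48\right) = - 102 \left(-152 + 48\right) = \left(-102\right) \left(-104\right) = 10608$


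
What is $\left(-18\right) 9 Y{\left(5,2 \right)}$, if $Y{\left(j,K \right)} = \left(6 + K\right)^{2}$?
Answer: $-10368$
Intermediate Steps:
$\left(-18\right) 9 Y{\left(5,2 \right)} = \left(-18\right) 9 \left(6 + 2\right)^{2} = - 162 \cdot 8^{2} = \left(-162\right) 64 = -10368$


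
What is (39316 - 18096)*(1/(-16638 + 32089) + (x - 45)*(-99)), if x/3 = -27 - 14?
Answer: 5453137520260/15451 ≈ 3.5293e+8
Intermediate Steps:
x = -123 (x = 3*(-27 - 14) = 3*(-41) = -123)
(39316 - 18096)*(1/(-16638 + 32089) + (x - 45)*(-99)) = (39316 - 18096)*(1/(-16638 + 32089) + (-123 - 45)*(-99)) = 21220*(1/15451 - 168*(-99)) = 21220*(1/15451 + 16632) = 21220*(256981033/15451) = 5453137520260/15451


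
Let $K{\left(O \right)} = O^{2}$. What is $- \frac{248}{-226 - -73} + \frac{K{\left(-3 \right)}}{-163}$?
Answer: $\frac{39047}{24939} \approx 1.5657$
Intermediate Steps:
$- \frac{248}{-226 - -73} + \frac{K{\left(-3 \right)}}{-163} = - \frac{248}{-226 - -73} + \frac{\left(-3\right)^{2}}{-163} = - \frac{248}{-226 + 73} + 9 \left(- \frac{1}{163}\right) = - \frac{248}{-153} - \frac{9}{163} = \left(-248\right) \left(- \frac{1}{153}\right) - \frac{9}{163} = \frac{248}{153} - \frac{9}{163} = \frac{39047}{24939}$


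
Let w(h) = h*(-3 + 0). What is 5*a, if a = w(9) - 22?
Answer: -245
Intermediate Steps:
w(h) = -3*h (w(h) = h*(-3) = -3*h)
a = -49 (a = -3*9 - 22 = -27 - 22 = -49)
5*a = 5*(-49) = -245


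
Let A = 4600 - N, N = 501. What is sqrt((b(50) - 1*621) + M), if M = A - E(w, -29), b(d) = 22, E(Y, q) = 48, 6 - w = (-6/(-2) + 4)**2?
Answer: 2*sqrt(863) ≈ 58.754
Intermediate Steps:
w = -43 (w = 6 - (-6/(-2) + 4)**2 = 6 - (-6*(-1/2) + 4)**2 = 6 - (3 + 4)**2 = 6 - 1*7**2 = 6 - 1*49 = 6 - 49 = -43)
A = 4099 (A = 4600 - 1*501 = 4600 - 501 = 4099)
M = 4051 (M = 4099 - 1*48 = 4099 - 48 = 4051)
sqrt((b(50) - 1*621) + M) = sqrt((22 - 1*621) + 4051) = sqrt((22 - 621) + 4051) = sqrt(-599 + 4051) = sqrt(3452) = 2*sqrt(863)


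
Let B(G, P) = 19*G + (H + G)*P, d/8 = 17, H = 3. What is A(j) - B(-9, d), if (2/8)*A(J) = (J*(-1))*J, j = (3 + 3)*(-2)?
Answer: 411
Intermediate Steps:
d = 136 (d = 8*17 = 136)
j = -12 (j = 6*(-2) = -12)
B(G, P) = 19*G + P*(3 + G) (B(G, P) = 19*G + (3 + G)*P = 19*G + P*(3 + G))
A(J) = -4*J**2 (A(J) = 4*((J*(-1))*J) = 4*((-J)*J) = 4*(-J**2) = -4*J**2)
A(j) - B(-9, d) = -4*(-12)**2 - (3*136 + 19*(-9) - 9*136) = -4*144 - (408 - 171 - 1224) = -576 - 1*(-987) = -576 + 987 = 411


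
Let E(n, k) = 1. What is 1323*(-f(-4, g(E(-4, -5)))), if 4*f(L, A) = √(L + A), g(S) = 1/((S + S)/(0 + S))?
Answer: -1323*I*√14/8 ≈ -618.78*I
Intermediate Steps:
g(S) = ½ (g(S) = 1/((2*S)/S) = 1/2 = ½)
f(L, A) = √(A + L)/4 (f(L, A) = √(L + A)/4 = √(A + L)/4)
1323*(-f(-4, g(E(-4, -5)))) = 1323*(-√(½ - 4)/4) = 1323*(-√(-7/2)/4) = 1323*(-I*√14/2/4) = 1323*(-I*√14/8) = -1323*I*√14/8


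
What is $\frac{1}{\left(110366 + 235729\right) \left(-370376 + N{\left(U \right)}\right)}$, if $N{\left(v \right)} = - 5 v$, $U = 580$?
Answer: $- \frac{1}{129188957220} \approx -7.7406 \cdot 10^{-12}$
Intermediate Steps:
$\frac{1}{\left(110366 + 235729\right) \left(-370376 + N{\left(U \right)}\right)} = \frac{1}{\left(110366 + 235729\right) \left(-370376 - 2900\right)} = \frac{1}{346095 \left(-370376 - 2900\right)} = \frac{1}{346095 \left(-373276\right)} = \frac{1}{-129188957220} = - \frac{1}{129188957220}$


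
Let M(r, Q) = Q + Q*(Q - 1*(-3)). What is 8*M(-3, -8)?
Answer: 256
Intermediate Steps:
M(r, Q) = Q + Q*(3 + Q) (M(r, Q) = Q + Q*(Q + 3) = Q + Q*(3 + Q))
8*M(-3, -8) = 8*(-8*(4 - 8)) = 8*(-8*(-4)) = 8*32 = 256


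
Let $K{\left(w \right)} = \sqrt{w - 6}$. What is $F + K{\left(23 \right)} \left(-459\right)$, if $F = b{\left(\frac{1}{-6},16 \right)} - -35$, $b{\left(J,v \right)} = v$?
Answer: $51 - 459 \sqrt{17} \approx -1841.5$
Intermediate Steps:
$K{\left(w \right)} = \sqrt{-6 + w}$
$F = 51$ ($F = 16 - -35 = 16 + 35 = 51$)
$F + K{\left(23 \right)} \left(-459\right) = 51 + \sqrt{-6 + 23} \left(-459\right) = 51 + \sqrt{17} \left(-459\right) = 51 - 459 \sqrt{17}$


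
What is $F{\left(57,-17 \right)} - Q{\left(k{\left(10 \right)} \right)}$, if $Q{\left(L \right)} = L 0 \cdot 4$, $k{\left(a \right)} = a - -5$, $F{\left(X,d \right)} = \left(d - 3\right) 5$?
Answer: $-100$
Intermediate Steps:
$F{\left(X,d \right)} = -15 + 5 d$ ($F{\left(X,d \right)} = \left(-3 + d\right) 5 = -15 + 5 d$)
$k{\left(a \right)} = 5 + a$ ($k{\left(a \right)} = a + 5 = 5 + a$)
$Q{\left(L \right)} = 0$ ($Q{\left(L \right)} = 0 \cdot 4 = 0$)
$F{\left(57,-17 \right)} - Q{\left(k{\left(10 \right)} \right)} = \left(-15 + 5 \left(-17\right)\right) - 0 = \left(-15 - 85\right) + 0 = -100 + 0 = -100$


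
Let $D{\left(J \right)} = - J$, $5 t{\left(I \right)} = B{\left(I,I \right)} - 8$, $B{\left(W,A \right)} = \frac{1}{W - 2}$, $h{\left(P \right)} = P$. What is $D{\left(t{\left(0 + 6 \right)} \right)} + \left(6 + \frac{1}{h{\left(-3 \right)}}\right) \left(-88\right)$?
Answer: $- \frac{29827}{60} \approx -497.12$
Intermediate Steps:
$B{\left(W,A \right)} = \frac{1}{-2 + W}$
$t{\left(I \right)} = - \frac{8}{5} + \frac{1}{5 \left(-2 + I\right)}$ ($t{\left(I \right)} = \frac{\frac{1}{-2 + I} - 8}{5} = \frac{-8 + \frac{1}{-2 + I}}{5} = - \frac{8}{5} + \frac{1}{5 \left(-2 + I\right)}$)
$D{\left(t{\left(0 + 6 \right)} \right)} + \left(6 + \frac{1}{h{\left(-3 \right)}}\right) \left(-88\right) = - \frac{17 - 8 \left(0 + 6\right)}{5 \left(-2 + \left(0 + 6\right)\right)} + \left(6 + \frac{1}{-3}\right) \left(-88\right) = - \frac{17 - 48}{5 \left(-2 + 6\right)} + \left(6 - \frac{1}{3}\right) \left(-88\right) = - \frac{17 - 48}{5 \cdot 4} + \frac{17}{3} \left(-88\right) = - \frac{-31}{5 \cdot 4} - \frac{1496}{3} = \left(-1\right) \left(- \frac{31}{20}\right) - \frac{1496}{3} = \frac{31}{20} - \frac{1496}{3} = - \frac{29827}{60}$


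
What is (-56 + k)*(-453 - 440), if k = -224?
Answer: 250040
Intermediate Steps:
(-56 + k)*(-453 - 440) = (-56 - 224)*(-453 - 440) = -280*(-893) = 250040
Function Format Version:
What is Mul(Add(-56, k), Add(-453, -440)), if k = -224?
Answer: 250040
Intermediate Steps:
Mul(Add(-56, k), Add(-453, -440)) = Mul(Add(-56, -224), Add(-453, -440)) = Mul(-280, -893) = 250040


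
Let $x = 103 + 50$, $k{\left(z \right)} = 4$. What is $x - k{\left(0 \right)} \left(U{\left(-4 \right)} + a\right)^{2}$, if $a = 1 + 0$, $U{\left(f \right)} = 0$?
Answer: $149$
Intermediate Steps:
$a = 1$
$x = 153$
$x - k{\left(0 \right)} \left(U{\left(-4 \right)} + a\right)^{2} = 153 - 4 \left(0 + 1\right)^{2} = 153 - 4 \cdot 1^{2} = 153 - 4 \cdot 1 = 153 - 4 = 149$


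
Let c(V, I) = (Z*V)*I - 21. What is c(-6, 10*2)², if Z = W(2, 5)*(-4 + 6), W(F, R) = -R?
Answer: 1390041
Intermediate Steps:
Z = -10 (Z = (-1*5)*(-4 + 6) = -5*2 = -10)
c(V, I) = -21 - 10*I*V (c(V, I) = (-10*V)*I - 21 = -10*I*V - 21 = -21 - 10*I*V)
c(-6, 10*2)² = (-21 - 10*10*2*(-6))² = (-21 - 10*20*(-6))² = (-21 + 1200)² = 1179² = 1390041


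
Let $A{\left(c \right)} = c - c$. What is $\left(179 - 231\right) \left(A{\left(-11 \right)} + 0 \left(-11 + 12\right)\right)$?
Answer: $0$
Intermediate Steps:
$A{\left(c \right)} = 0$
$\left(179 - 231\right) \left(A{\left(-11 \right)} + 0 \left(-11 + 12\right)\right) = \left(179 - 231\right) \left(0 + 0 \left(-11 + 12\right)\right) = - 52 \left(0 + 0 \cdot 1\right) = - 52 \left(0 + 0\right) = \left(-52\right) 0 = 0$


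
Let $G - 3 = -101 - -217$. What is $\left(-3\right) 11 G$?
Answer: $-3927$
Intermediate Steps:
$G = 119$ ($G = 3 - -116 = 3 + \left(-101 + 217\right) = 3 + 116 = 119$)
$\left(-3\right) 11 G = \left(-3\right) 11 \cdot 119 = \left(-33\right) 119 = -3927$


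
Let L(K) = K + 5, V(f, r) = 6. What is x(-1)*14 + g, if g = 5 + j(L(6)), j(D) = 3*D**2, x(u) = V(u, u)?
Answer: 452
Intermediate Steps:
L(K) = 5 + K
x(u) = 6
g = 368 (g = 5 + 3*(5 + 6)**2 = 5 + 3*11**2 = 5 + 3*121 = 5 + 363 = 368)
x(-1)*14 + g = 6*14 + 368 = 84 + 368 = 452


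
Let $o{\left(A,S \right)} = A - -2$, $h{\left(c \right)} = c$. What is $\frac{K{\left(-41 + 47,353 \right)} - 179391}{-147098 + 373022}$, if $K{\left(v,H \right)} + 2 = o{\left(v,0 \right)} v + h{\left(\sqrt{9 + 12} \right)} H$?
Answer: $- \frac{179345}{225924} + \frac{353 \sqrt{21}}{225924} \approx -0.78667$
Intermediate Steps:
$o{\left(A,S \right)} = 2 + A$ ($o{\left(A,S \right)} = A + 2 = 2 + A$)
$K{\left(v,H \right)} = -2 + H \sqrt{21} + v \left(2 + v\right)$ ($K{\left(v,H \right)} = -2 + \left(\left(2 + v\right) v + \sqrt{9 + 12} H\right) = -2 + \left(v \left(2 + v\right) + \sqrt{21} H\right) = -2 + \left(v \left(2 + v\right) + H \sqrt{21}\right) = -2 + \left(H \sqrt{21} + v \left(2 + v\right)\right) = -2 + H \sqrt{21} + v \left(2 + v\right)$)
$\frac{K{\left(-41 + 47,353 \right)} - 179391}{-147098 + 373022} = \frac{\left(-2 + 353 \sqrt{21} + \left(-41 + 47\right) \left(2 + \left(-41 + 47\right)\right)\right) - 179391}{-147098 + 373022} = \frac{\left(-2 + 353 \sqrt{21} + 6 \left(2 + 6\right)\right) - 179391}{225924} = \left(\left(-2 + 353 \sqrt{21} + 6 \cdot 8\right) - 179391\right) \frac{1}{225924} = \left(\left(-2 + 353 \sqrt{21} + 48\right) - 179391\right) \frac{1}{225924} = \left(\left(46 + 353 \sqrt{21}\right) - 179391\right) \frac{1}{225924} = \left(-179345 + 353 \sqrt{21}\right) \frac{1}{225924} = - \frac{179345}{225924} + \frac{353 \sqrt{21}}{225924}$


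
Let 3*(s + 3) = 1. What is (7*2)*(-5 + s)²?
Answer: 7406/9 ≈ 822.89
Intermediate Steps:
s = -8/3 (s = -3 + (⅓)*1 = -3 + ⅓ = -8/3 ≈ -2.6667)
(7*2)*(-5 + s)² = (7*2)*(-5 - 8/3)² = 14*(-23/3)² = 14*(529/9) = 7406/9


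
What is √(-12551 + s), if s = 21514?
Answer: √8963 ≈ 94.673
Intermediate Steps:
√(-12551 + s) = √(-12551 + 21514) = √8963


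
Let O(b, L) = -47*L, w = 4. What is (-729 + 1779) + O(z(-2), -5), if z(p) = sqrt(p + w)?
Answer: 1285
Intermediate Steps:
z(p) = sqrt(4 + p) (z(p) = sqrt(p + 4) = sqrt(4 + p))
(-729 + 1779) + O(z(-2), -5) = (-729 + 1779) - 47*(-5) = 1050 + 235 = 1285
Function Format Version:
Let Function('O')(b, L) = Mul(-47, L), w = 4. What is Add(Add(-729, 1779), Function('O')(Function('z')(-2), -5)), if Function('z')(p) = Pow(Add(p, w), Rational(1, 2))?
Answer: 1285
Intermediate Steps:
Function('z')(p) = Pow(Add(4, p), Rational(1, 2)) (Function('z')(p) = Pow(Add(p, 4), Rational(1, 2)) = Pow(Add(4, p), Rational(1, 2)))
Add(Add(-729, 1779), Function('O')(Function('z')(-2), -5)) = Add(Add(-729, 1779), Mul(-47, -5)) = Add(1050, 235) = 1285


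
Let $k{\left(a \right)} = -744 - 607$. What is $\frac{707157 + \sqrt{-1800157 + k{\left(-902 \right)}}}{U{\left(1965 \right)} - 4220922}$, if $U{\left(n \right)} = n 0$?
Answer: $- \frac{235719}{1406974} - \frac{i \sqrt{450377}}{2110461} \approx -0.16754 - 0.00031799 i$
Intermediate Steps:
$k{\left(a \right)} = -1351$
$U{\left(n \right)} = 0$
$\frac{707157 + \sqrt{-1800157 + k{\left(-902 \right)}}}{U{\left(1965 \right)} - 4220922} = \frac{707157 + \sqrt{-1800157 - 1351}}{0 - 4220922} = \frac{707157 + \sqrt{-1801508}}{-4220922} = \left(707157 + 2 i \sqrt{450377}\right) \left(- \frac{1}{4220922}\right) = - \frac{235719}{1406974} - \frac{i \sqrt{450377}}{2110461}$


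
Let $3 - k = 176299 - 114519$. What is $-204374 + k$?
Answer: $-266151$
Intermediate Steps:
$k = -61777$ ($k = 3 - \left(176299 - 114519\right) = 3 - 61780 = -61777$)
$-204374 + k = -204374 - 61777 = -266151$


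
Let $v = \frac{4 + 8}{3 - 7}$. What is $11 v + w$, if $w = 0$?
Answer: $-33$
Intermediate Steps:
$v = -3$ ($v = \frac{12}{-4} = 12 \left(- \frac{1}{4}\right) = -3$)
$11 v + w = 11 \left(-3\right) + 0 = -33 + 0 = -33$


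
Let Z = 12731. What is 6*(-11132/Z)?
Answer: -66792/12731 ≈ -5.2464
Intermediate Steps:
6*(-11132/Z) = 6*(-11132/12731) = -66792/12731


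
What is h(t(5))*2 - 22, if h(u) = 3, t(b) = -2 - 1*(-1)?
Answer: -16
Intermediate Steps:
t(b) = -1 (t(b) = -2 + 1 = -1)
h(t(5))*2 - 22 = 3*2 - 22 = 6 - 22 = -16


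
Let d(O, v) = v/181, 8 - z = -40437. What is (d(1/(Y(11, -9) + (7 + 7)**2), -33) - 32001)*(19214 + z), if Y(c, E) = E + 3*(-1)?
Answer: -345557695026/181 ≈ -1.9092e+9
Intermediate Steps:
Y(c, E) = -3 + E (Y(c, E) = E - 3 = -3 + E)
z = 40445 (z = 8 - 1*(-40437) = 8 + 40437 = 40445)
d(O, v) = v/181 (d(O, v) = v*(1/181) = v/181)
(d(1/(Y(11, -9) + (7 + 7)**2), -33) - 32001)*(19214 + z) = ((1/181)*(-33) - 32001)*(19214 + 40445) = (-33/181 - 32001)*59659 = -5792214/181*59659 = -345557695026/181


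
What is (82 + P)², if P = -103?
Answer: 441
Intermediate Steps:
(82 + P)² = (82 - 103)² = (-21)² = 441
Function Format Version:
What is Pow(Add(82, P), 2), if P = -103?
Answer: 441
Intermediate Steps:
Pow(Add(82, P), 2) = Pow(Add(82, -103), 2) = Pow(-21, 2) = 441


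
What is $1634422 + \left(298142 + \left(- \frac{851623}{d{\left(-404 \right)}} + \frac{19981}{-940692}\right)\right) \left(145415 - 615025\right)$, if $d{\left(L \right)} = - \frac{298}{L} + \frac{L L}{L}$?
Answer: $- \frac{1800761127223290887779}{12771304938} \approx -1.41 \cdot 10^{11}$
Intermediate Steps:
$d{\left(L \right)} = L - \frac{298}{L}$ ($d{\left(L \right)} = - \frac{298}{L} + \frac{L^{2}}{L} = - \frac{298}{L} + L = L - \frac{298}{L}$)
$1634422 + \left(298142 + \left(- \frac{851623}{d{\left(-404 \right)}} + \frac{19981}{-940692}\right)\right) \left(145415 - 615025\right) = 1634422 + \left(298142 - \left(\frac{19981}{940692} + \frac{851623}{-404 - \frac{298}{-404}}\right)\right) \left(145415 - 615025\right) = 1634422 + \left(298142 - \left(\frac{19981}{940692} + \frac{851623}{-404 - - \frac{149}{202}}\right)\right) \left(145415 + \left(-920294 + 305269\right)\right) = 1634422 + \left(298142 - \left(\frac{19981}{940692} + \frac{851623}{-404 + \frac{149}{202}}\right)\right) \left(145415 - 615025\right) = 1634422 + \left(298142 - \left(\frac{19981}{940692} + \frac{851623}{- \frac{81459}{202}}\right)\right) \left(-469610\right) = 1634422 + \left(298142 - - \frac{53941196959051}{25542609876}\right) \left(-469610\right) = 1634422 + \left(298142 + \left(\frac{172027846}{81459} - \frac{19981}{940692}\right)\right) \left(-469610\right) = 1634422 + \left(298142 + \frac{53941196959051}{25542609876}\right) \left(-469610\right) = 1634422 + \frac{7669265990609443}{25542609876} \left(-469610\right) = 1634422 - \frac{1800782000925050263615}{12771304938} = - \frac{1800761127223290887779}{12771304938}$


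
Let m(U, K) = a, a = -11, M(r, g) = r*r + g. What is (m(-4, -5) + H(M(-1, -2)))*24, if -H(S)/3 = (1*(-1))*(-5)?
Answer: -624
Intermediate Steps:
M(r, g) = g + r² (M(r, g) = r² + g = g + r²)
H(S) = -15 (H(S) = -3*1*(-1)*(-5) = -(-3)*(-5) = -3*5 = -15)
m(U, K) = -11
(m(-4, -5) + H(M(-1, -2)))*24 = (-11 - 15)*24 = -26*24 = -624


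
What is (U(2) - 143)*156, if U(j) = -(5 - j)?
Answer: -22776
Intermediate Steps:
U(j) = -5 + j
(U(2) - 143)*156 = ((-5 + 2) - 143)*156 = (-3 - 143)*156 = -146*156 = -22776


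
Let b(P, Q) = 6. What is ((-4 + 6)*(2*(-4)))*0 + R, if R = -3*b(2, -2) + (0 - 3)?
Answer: -21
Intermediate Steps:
R = -21 (R = -3*6 + (0 - 3) = -18 - 3 = -21)
((-4 + 6)*(2*(-4)))*0 + R = ((-4 + 6)*(2*(-4)))*0 - 21 = (2*(-8))*0 - 21 = -16*0 - 21 = 0 - 21 = -21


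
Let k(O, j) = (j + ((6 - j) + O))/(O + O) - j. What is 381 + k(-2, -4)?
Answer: 384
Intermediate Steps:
k(O, j) = -j + (6 + O)/(2*O) (k(O, j) = (j + (6 + O - j))/((2*O)) - j = (6 + O)*(1/(2*O)) - j = (6 + O)/(2*O) - j = -j + (6 + O)/(2*O))
381 + k(-2, -4) = 381 + (1/2 - 1*(-4) + 3/(-2)) = 381 + (1/2 + 4 + 3*(-1/2)) = 381 + (1/2 + 4 - 3/2) = 381 + 3 = 384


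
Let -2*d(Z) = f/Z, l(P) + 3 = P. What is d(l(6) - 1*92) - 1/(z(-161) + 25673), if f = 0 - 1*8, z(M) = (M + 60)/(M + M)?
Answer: -33095886/735745823 ≈ -0.044983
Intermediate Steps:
z(M) = (60 + M)/(2*M) (z(M) = (60 + M)/((2*M)) = (60 + M)*(1/(2*M)) = (60 + M)/(2*M))
l(P) = -3 + P
f = -8 (f = 0 - 8 = -8)
d(Z) = 4/Z (d(Z) = -(-4)/Z = 4/Z)
d(l(6) - 1*92) - 1/(z(-161) + 25673) = 4/((-3 + 6) - 1*92) - 1/((½)*(60 - 161)/(-161) + 25673) = 4/(3 - 92) - 1/((½)*(-1/161)*(-101) + 25673) = 4/(-89) - 1/(101/322 + 25673) = 4*(-1/89) - 1/8266807/322 = -4/89 - 1*322/8266807 = -4/89 - 322/8266807 = -33095886/735745823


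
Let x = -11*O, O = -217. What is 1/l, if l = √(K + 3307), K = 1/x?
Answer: √2093613830/2631270 ≈ 0.017389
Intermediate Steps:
x = 2387 (x = -11*(-217) = 2387)
K = 1/2387 ≈ 0.00041894
l = 3*√2093613830/2387 (l = √(1/2387 + 3307) = √(7893810/2387) = 3*√2093613830/2387 ≈ 57.507)
1/l = 1/(3*√2093613830/2387) = √2093613830/2631270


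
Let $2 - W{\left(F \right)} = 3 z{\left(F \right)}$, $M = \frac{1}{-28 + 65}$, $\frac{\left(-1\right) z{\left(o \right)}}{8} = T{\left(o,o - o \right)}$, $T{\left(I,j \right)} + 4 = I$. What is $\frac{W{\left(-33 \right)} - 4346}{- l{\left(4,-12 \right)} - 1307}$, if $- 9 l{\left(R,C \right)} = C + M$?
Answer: $\frac{871128}{217837} \approx 3.999$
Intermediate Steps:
$T{\left(I,j \right)} = -4 + I$
$z{\left(o \right)} = 32 - 8 o$ ($z{\left(o \right)} = - 8 \left(-4 + o\right) = 32 - 8 o$)
$M = \frac{1}{37} \approx 0.027027$
$l{\left(R,C \right)} = - \frac{1}{333} - \frac{C}{9}$ ($l{\left(R,C \right)} = - \frac{C + \frac{1}{37}}{9} = - \frac{\frac{1}{37} + C}{9} = - \frac{1}{333} - \frac{C}{9}$)
$W{\left(F \right)} = -94 + 24 F$ ($W{\left(F \right)} = 2 - 3 \left(32 - 8 F\right) = 2 - \left(96 - 24 F\right) = 2 + \left(-96 + 24 F\right) = -94 + 24 F$)
$\frac{W{\left(-33 \right)} - 4346}{- l{\left(4,-12 \right)} - 1307} = \frac{\left(-94 + 24 \left(-33\right)\right) - 4346}{- (- \frac{1}{333} - - \frac{4}{3}) - 1307} = \frac{\left(-94 - 792\right) - 4346}{- (- \frac{1}{333} + \frac{4}{3}) - 1307} = \frac{-886 - 4346}{\left(-1\right) \frac{443}{333} - 1307} = - \frac{5232}{- \frac{443}{333} - 1307} = - \frac{5232}{- \frac{435674}{333}} = \left(-5232\right) \left(- \frac{333}{435674}\right) = \frac{871128}{217837}$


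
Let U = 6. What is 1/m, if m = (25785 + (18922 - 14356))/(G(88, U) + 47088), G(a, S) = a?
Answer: 47176/30351 ≈ 1.5543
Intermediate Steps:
m = 30351/47176 (m = (25785 + (18922 - 14356))/(88 + 47088) = (25785 + 4566)/47176 = 30351*(1/47176) = 30351/47176 ≈ 0.64336)
1/m = 1/(30351/47176) = 47176/30351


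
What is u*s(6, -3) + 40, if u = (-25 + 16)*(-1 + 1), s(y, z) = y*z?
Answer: 40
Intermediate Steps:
u = 0 (u = -9*0 = 0)
u*s(6, -3) + 40 = 0*(6*(-3)) + 40 = 0*(-18) + 40 = 0 + 40 = 40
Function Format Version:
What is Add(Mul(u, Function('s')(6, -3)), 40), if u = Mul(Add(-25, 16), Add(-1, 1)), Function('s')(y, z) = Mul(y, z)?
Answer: 40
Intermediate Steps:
u = 0 (u = Mul(-9, 0) = 0)
Add(Mul(u, Function('s')(6, -3)), 40) = Add(Mul(0, Mul(6, -3)), 40) = Add(Mul(0, -18), 40) = Add(0, 40) = 40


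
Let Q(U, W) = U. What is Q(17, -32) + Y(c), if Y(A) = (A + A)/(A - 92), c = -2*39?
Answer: 1523/85 ≈ 17.918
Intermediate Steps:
c = -78
Y(A) = 2*A/(-92 + A) (Y(A) = (2*A)/(-92 + A) = 2*A/(-92 + A))
Q(17, -32) + Y(c) = 17 + 2*(-78)/(-92 - 78) = 17 + 2*(-78)/(-170) = 17 + 2*(-78)*(-1/170) = 17 + 78/85 = 1523/85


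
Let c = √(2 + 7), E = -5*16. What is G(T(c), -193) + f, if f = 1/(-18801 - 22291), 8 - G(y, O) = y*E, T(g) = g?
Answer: 10190815/41092 ≈ 248.00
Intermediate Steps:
E = -80
c = 3 (c = √9 = 3)
G(y, O) = 8 + 80*y (G(y, O) = 8 - y*(-80) = 8 - (-80)*y = 8 + 80*y)
f = -1/41092 (f = 1/(-41092) = -1/41092 ≈ -2.4336e-5)
G(T(c), -193) + f = (8 + 80*3) - 1/41092 = (8 + 240) - 1/41092 = 248 - 1/41092 = 10190815/41092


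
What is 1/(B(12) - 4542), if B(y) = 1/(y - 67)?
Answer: -55/249811 ≈ -0.00022017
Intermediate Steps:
B(y) = 1/(-67 + y)
1/(B(12) - 4542) = 1/(1/(-67 + 12) - 4542) = 1/(1/(-55) - 4542) = 1/(-1/55 - 4542) = 1/(-249811/55) = -55/249811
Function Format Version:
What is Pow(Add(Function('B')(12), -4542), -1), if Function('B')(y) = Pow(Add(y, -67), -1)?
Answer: Rational(-55, 249811) ≈ -0.00022017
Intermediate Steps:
Function('B')(y) = Pow(Add(-67, y), -1)
Pow(Add(Function('B')(12), -4542), -1) = Pow(Add(Pow(Add(-67, 12), -1), -4542), -1) = Pow(Add(Pow(-55, -1), -4542), -1) = Pow(Add(Rational(-1, 55), -4542), -1) = Pow(Rational(-249811, 55), -1) = Rational(-55, 249811)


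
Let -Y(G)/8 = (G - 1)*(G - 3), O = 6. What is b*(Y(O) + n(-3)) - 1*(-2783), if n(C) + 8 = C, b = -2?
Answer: 3045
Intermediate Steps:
Y(G) = -8*(-1 + G)*(-3 + G) (Y(G) = -8*(G - 1)*(G - 3) = -8*(-1 + G)*(-3 + G))
n(C) = -8 + C
b*(Y(O) + n(-3)) - 1*(-2783) = -2*((-24 - 8*6² + 32*6) + (-8 - 3)) - 1*(-2783) = -2*((-24 - 8*36 + 192) - 11) + 2783 = -2*((-24 - 288 + 192) - 11) + 2783 = -2*(-120 - 11) + 2783 = -2*(-131) + 2783 = 262 + 2783 = 3045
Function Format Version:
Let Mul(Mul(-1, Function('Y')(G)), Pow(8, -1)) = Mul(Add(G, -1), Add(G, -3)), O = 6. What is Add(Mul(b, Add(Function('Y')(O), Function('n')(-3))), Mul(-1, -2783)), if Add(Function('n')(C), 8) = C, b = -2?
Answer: 3045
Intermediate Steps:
Function('Y')(G) = Mul(-8, Add(-1, G), Add(-3, G)) (Function('Y')(G) = Mul(-8, Mul(Add(G, -1), Add(G, -3))) = Mul(-8, Mul(Add(-1, G), Add(-3, G))) = Mul(-8, Add(-1, G), Add(-3, G)))
Function('n')(C) = Add(-8, C)
Add(Mul(b, Add(Function('Y')(O), Function('n')(-3))), Mul(-1, -2783)) = Add(Mul(-2, Add(Add(-24, Mul(-8, Pow(6, 2)), Mul(32, 6)), Add(-8, -3))), Mul(-1, -2783)) = Add(Mul(-2, Add(Add(-24, Mul(-8, 36), 192), -11)), 2783) = Add(Mul(-2, Add(Add(-24, -288, 192), -11)), 2783) = Add(Mul(-2, Add(-120, -11)), 2783) = Add(Mul(-2, -131), 2783) = Add(262, 2783) = 3045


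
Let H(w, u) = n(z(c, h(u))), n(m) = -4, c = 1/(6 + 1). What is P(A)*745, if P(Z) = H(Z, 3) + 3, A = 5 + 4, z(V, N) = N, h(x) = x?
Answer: -745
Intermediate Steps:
c = ⅐ (c = 1/7 = ⅐ ≈ 0.14286)
A = 9
H(w, u) = -4
P(Z) = -1 (P(Z) = -4 + 3 = -1)
P(A)*745 = -1*745 = -745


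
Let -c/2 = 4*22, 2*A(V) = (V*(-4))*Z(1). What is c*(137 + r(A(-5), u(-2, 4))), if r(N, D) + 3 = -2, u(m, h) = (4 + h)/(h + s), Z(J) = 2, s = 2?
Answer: -23232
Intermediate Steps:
A(V) = -4*V (A(V) = ((V*(-4))*2)/2 = (-4*V*2)/2 = (-8*V)/2 = -4*V)
u(m, h) = (4 + h)/(2 + h) (u(m, h) = (4 + h)/(h + 2) = (4 + h)/(2 + h))
r(N, D) = -5 (r(N, D) = -3 - 2 = -5)
c = -176 (c = -8*22 = -2*88 = -176)
c*(137 + r(A(-5), u(-2, 4))) = -176*(137 - 5) = -176*132 = -23232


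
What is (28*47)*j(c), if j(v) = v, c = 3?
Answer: 3948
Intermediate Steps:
(28*47)*j(c) = (28*47)*3 = 1316*3 = 3948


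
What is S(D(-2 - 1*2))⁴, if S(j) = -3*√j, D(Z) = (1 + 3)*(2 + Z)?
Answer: 5184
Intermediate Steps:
D(Z) = 8 + 4*Z (D(Z) = 4*(2 + Z) = 8 + 4*Z)
S(D(-2 - 1*2))⁴ = (-3*√(8 + 4*(-2 - 1*2)))⁴ = (-3*√(8 + 4*(-2 - 2)))⁴ = (-3*√(8 + 4*(-4)))⁴ = (-3*√(8 - 16))⁴ = (-6*I*√2)⁴ = 5184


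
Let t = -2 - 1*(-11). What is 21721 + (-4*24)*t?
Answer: 20857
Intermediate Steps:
t = 9 (t = -2 + 11 = 9)
21721 + (-4*24)*t = 21721 - 4*24*9 = 21721 - 96*9 = 21721 - 864 = 20857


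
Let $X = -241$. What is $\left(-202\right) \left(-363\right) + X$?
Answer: $73085$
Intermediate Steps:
$\left(-202\right) \left(-363\right) + X = \left(-202\right) \left(-363\right) - 241 = 73326 - 241 = 73085$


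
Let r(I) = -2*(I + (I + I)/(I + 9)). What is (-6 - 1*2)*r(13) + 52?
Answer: 3068/11 ≈ 278.91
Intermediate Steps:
r(I) = -2*I - 4*I/(9 + I) (r(I) = -2*(I + (2*I)/(9 + I)) = -2*(I + 2*I/(9 + I)) = -2*I - 4*I/(9 + I))
(-6 - 1*2)*r(13) + 52 = (-6 - 1*2)*(-2*13*(11 + 13)/(9 + 13)) + 52 = (-6 - 2)*(-2*13*24/22) + 52 = -(-16)*13*24/22 + 52 = -8*(-312/11) + 52 = 2496/11 + 52 = 3068/11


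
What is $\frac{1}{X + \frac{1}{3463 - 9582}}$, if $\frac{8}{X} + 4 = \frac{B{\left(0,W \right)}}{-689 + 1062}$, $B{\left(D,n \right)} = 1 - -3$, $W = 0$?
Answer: $- \frac{1138134}{2282573} \approx -0.49862$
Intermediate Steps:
$B{\left(D,n \right)} = 4$ ($B{\left(D,n \right)} = 1 + 3 = 4$)
$X = - \frac{373}{186}$ ($X = \frac{8}{-4 + \frac{1}{-689 + 1062} \cdot 4} = \frac{8}{-4 + \frac{1}{373} \cdot 4} = \frac{8}{-4 + \frac{4}{373}} = \frac{8}{- \frac{1488}{373}} = 8 \left(- \frac{373}{1488}\right) = - \frac{373}{186} \approx -2.0054$)
$\frac{1}{X + \frac{1}{3463 - 9582}} = \frac{1}{- \frac{373}{186} + \frac{1}{3463 - 9582}} = \frac{1}{- \frac{373}{186} + \frac{1}{-6119}} = \frac{1}{- \frac{373}{186} - \frac{1}{6119}} = \frac{1}{- \frac{2282573}{1138134}} = - \frac{1138134}{2282573}$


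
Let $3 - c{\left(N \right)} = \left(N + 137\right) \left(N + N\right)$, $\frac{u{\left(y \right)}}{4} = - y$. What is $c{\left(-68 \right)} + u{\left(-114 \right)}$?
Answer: $9843$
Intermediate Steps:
$u{\left(y \right)} = - 4 y$ ($u{\left(y \right)} = 4 \left(- y\right) = - 4 y$)
$c{\left(N \right)} = 3 - 2 N \left(137 + N\right)$ ($c{\left(N \right)} = 3 - \left(N + 137\right) \left(N + N\right) = 3 - \left(137 + N\right) 2 N = 3 - 2 N \left(137 + N\right)$)
$c{\left(-68 \right)} + u{\left(-114 \right)} = \left(3 - -18632 - 2 \left(-68\right)^{2}\right) - -456 = \left(3 + 18632 - 9248\right) + 456 = 9387 + 456 = 9843$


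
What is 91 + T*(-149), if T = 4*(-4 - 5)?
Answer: 5455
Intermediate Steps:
T = -36 (T = 4*(-9) = -36)
91 + T*(-149) = 91 - 36*(-149) = 91 + 5364 = 5455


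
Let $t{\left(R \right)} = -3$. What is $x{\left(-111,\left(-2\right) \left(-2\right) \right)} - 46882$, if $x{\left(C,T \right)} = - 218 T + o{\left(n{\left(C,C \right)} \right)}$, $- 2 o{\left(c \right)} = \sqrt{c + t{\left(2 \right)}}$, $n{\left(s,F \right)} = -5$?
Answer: $-47754 - i \sqrt{2} \approx -47754.0 - 1.4142 i$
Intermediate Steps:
$o{\left(c \right)} = - \frac{\sqrt{-3 + c}}{2}$ ($o{\left(c \right)} = - \frac{\sqrt{c - 3}}{2} = - \frac{\sqrt{-3 + c}}{2}$)
$x{\left(C,T \right)} = - 218 T - i \sqrt{2}$ ($x{\left(C,T \right)} = - 218 T - \frac{\sqrt{-3 - 5}}{2} = - 218 T - \frac{\sqrt{-8}}{2} = - 218 T - \frac{2 i \sqrt{2}}{2} = - 218 T - i \sqrt{2}$)
$x{\left(-111,\left(-2\right) \left(-2\right) \right)} - 46882 = \left(- 218 \left(\left(-2\right) \left(-2\right)\right) - i \sqrt{2}\right) - 46882 = \left(\left(-218\right) 4 - i \sqrt{2}\right) - 46882 = \left(-872 - i \sqrt{2}\right) - 46882 = -47754 - i \sqrt{2}$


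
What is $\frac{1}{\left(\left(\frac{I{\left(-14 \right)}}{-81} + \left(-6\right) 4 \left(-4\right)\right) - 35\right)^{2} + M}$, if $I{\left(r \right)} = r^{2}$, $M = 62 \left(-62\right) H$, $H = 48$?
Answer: $- \frac{6561}{1188068207} \approx -5.5224 \cdot 10^{-6}$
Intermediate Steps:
$M = -184512$ ($M = 62 \left(-62\right) 48 = \left(-3844\right) 48 = -184512$)
$\frac{1}{\left(\left(\frac{I{\left(-14 \right)}}{-81} + \left(-6\right) 4 \left(-4\right)\right) - 35\right)^{2} + M} = \frac{1}{\left(\left(\frac{\left(-14\right)^{2}}{-81} + \left(-6\right) 4 \left(-4\right)\right) - 35\right)^{2} - 184512} = \frac{1}{\left(\left(196 \left(- \frac{1}{81}\right) - -96\right) - 35\right)^{2} - 184512} = \frac{1}{\left(\left(- \frac{196}{81} + 96\right) - 35\right)^{2} - 184512} = \frac{1}{\left(\frac{7580}{81} - 35\right)^{2} - 184512} = \frac{1}{\left(\frac{4745}{81}\right)^{2} - 184512} = \frac{1}{\frac{22515025}{6561} - 184512} = \frac{1}{- \frac{1188068207}{6561}} = - \frac{6561}{1188068207}$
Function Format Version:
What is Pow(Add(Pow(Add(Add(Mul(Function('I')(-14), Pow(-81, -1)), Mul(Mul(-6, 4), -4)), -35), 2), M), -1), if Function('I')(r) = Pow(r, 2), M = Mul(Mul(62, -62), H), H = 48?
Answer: Rational(-6561, 1188068207) ≈ -5.5224e-6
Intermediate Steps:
M = -184512 (M = Mul(Mul(62, -62), 48) = Mul(-3844, 48) = -184512)
Pow(Add(Pow(Add(Add(Mul(Function('I')(-14), Pow(-81, -1)), Mul(Mul(-6, 4), -4)), -35), 2), M), -1) = Pow(Add(Pow(Add(Add(Mul(Pow(-14, 2), Pow(-81, -1)), Mul(Mul(-6, 4), -4)), -35), 2), -184512), -1) = Pow(Add(Pow(Add(Add(Mul(196, Rational(-1, 81)), Mul(-24, -4)), -35), 2), -184512), -1) = Pow(Add(Pow(Add(Add(Rational(-196, 81), 96), -35), 2), -184512), -1) = Pow(Add(Pow(Add(Rational(7580, 81), -35), 2), -184512), -1) = Pow(Add(Pow(Rational(4745, 81), 2), -184512), -1) = Pow(Add(Rational(22515025, 6561), -184512), -1) = Pow(Rational(-1188068207, 6561), -1) = Rational(-6561, 1188068207)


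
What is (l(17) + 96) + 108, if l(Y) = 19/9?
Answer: 1855/9 ≈ 206.11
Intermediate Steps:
l(Y) = 19/9 (l(Y) = 19*(⅑) = 19/9)
(l(17) + 96) + 108 = (19/9 + 96) + 108 = 883/9 + 108 = 1855/9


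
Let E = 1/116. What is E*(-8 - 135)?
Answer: -143/116 ≈ -1.2328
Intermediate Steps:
E = 1/116 ≈ 0.0086207
E*(-8 - 135) = (-8 - 135)/116 = (1/116)*(-143) = -143/116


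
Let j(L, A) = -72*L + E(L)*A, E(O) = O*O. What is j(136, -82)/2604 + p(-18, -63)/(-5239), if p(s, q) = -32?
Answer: -64492432/110019 ≈ -586.19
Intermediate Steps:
E(O) = O²
j(L, A) = -72*L + A*L² (j(L, A) = -72*L + L²*A = -72*L + A*L²)
j(136, -82)/2604 + p(-18, -63)/(-5239) = (136*(-72 - 82*136))/2604 - 32/(-5239) = (136*(-72 - 11152))*(1/2604) - 32*(-1/5239) = (136*(-11224))*(1/2604) + 32/5239 = -1526464*1/2604 + 32/5239 = -381616/651 + 32/5239 = -64492432/110019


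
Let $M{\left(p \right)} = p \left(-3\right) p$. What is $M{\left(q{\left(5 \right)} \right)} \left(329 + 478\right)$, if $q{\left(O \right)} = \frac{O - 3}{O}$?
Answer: $- \frac{9684}{25} \approx -387.36$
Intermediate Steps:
$q{\left(O \right)} = \frac{-3 + O}{O}$ ($q{\left(O \right)} = \frac{O - 3}{O} = \frac{-3 + O}{O}$)
$M{\left(p \right)} = - 3 p^{2}$ ($M{\left(p \right)} = - 3 p p = - 3 p^{2}$)
$M{\left(q{\left(5 \right)} \right)} \left(329 + 478\right) = - 3 \left(\frac{-3 + 5}{5}\right)^{2} \left(329 + 478\right) = - 3 \left(\frac{1}{5} \cdot 2\right)^{2} \cdot 807 = - 3 \left(\frac{2}{5}\right)^{2} \cdot 807 = \left(-3\right) \frac{4}{25} \cdot 807 = \left(- \frac{12}{25}\right) 807 = - \frac{9684}{25}$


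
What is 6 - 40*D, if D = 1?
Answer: -34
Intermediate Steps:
6 - 40*D = 6 - 40*1 = 6 - 40 = -34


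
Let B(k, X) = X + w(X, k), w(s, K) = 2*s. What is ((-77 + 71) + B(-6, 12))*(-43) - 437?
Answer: -1727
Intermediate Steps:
B(k, X) = 3*X (B(k, X) = X + 2*X = 3*X)
((-77 + 71) + B(-6, 12))*(-43) - 437 = ((-77 + 71) + 3*12)*(-43) - 437 = (-6 + 36)*(-43) - 437 = 30*(-43) - 437 = -1290 - 437 = -1727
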